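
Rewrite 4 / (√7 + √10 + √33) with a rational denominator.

Group as (√10 + √33) + √7; multiply by (√10 + √33) - √7, then rationalise the remaining surd.

(-√2310 - 8*√33 + 15*√10 + 18*√7)/3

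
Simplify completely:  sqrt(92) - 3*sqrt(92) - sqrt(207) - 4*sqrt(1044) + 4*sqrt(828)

-24*sqrt(29) + 17*sqrt(23)

sqrt(92) = 2*sqrt(23); 3*sqrt(92) = 6*sqrt(23); sqrt(207) = 3*sqrt(23); 4*sqrt(1044) = 24*sqrt(29); 4*sqrt(828) = 24*sqrt(23)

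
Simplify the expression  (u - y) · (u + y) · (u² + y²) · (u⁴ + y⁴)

u⁸ - y⁸

(u+y)(u-y) = u² - y²; continue pairing.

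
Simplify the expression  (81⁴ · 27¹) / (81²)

3^11

81⁴ = 3^16; 27¹ = 3^3; 81² = 3^8
Combine exponents: 3^11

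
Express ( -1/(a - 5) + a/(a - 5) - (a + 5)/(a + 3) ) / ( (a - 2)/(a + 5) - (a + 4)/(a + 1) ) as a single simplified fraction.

(-a^3 - 17*a^2 - 71*a - 55)/(5*a^3 + a^2 - 97*a - 165)

Numerator: -1/(a - 5) + a/(a - 5) - (a + 5)/(a + 3) = (2*a + 22)/(a^2 - 2*a - 15)
Denominator: (a - 2)/(a + 5) - (a + 4)/(a + 1) = (-10*a - 22)/(a^2 + 6*a + 5)
Divide: ((2*a + 22)/(a^2 - 2*a - 15)) · ((a^2 + 6*a + 5)/(-10*a - 22)) = (-a^3 - 17*a^2 - 71*a - 55)/(5*a^3 + a^2 - 97*a - 165)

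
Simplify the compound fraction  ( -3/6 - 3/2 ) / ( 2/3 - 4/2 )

3/2

Numerator: -3/6 - 3/2 = -2
Denominator: 2/3 - 4/2 = -4/3
Divide: (-2) · (-3/4) = 3/2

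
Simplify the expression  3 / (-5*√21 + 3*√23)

Multiply numerator and denominator by 3*√23 + 5*√21.
Denominator becomes -318; numerator becomes 9*√23 + 15*√21.

(-5*√21 - 3*√23)/106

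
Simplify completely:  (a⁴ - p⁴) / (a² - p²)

a² + p²

a⁴ - p⁴ factors as -(-a + p)*(a + p)*(a² + p²).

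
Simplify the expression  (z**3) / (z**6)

Quotient: (z**-3)

z**(-3)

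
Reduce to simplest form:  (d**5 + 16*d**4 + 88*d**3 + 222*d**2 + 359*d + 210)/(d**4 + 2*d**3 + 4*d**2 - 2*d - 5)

Factor: d**5 + 16*d**4 + 88*d**3 + 222*d**2 + 359*d + 210 = (d + 7)*(d**2 + 2*d + 5)*(d + 1)*(d + 6);  d**4 + 2*d**3 + 4*d**2 - 2*d - 5 = (d + 1)*(d - 1)*(d**2 + 2*d + 5)
Cancel the common factors (d**2 + 2*d + 5), (d + 1).

(d**2 + 13*d + 42)/(d - 1)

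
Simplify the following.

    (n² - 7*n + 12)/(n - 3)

n - 4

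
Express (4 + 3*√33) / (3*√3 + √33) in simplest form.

(-27*√11 - 12*√3 + 4*√33 + 99)/6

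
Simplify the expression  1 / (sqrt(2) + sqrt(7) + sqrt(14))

(-28 - 5*sqrt(14) + 9*sqrt(7) + 19*sqrt(2))/31

Group as (sqrt(2) + sqrt(7)) + sqrt(14); multiply by (sqrt(2) + sqrt(7)) - sqrt(14), then rationalise the remaining surd.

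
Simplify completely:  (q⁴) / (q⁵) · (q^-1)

q^(-2)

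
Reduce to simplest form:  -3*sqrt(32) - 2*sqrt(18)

-18*sqrt(2)

3*sqrt(32) = 12*sqrt(2); 2*sqrt(18) = 6*sqrt(2)
Combine: (-12 - 6)·sqrt(2) = -18*sqrt(2)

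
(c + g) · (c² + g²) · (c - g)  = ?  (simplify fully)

c⁴ - g⁴

Telescope via difference of squares: (c+g)(c-g) = c² - g², then repeat with the next factor.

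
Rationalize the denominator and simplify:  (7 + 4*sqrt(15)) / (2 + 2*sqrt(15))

(3*sqrt(15) + 53)/28

Multiply numerator and denominator by -2*sqrt(15) + 2.
Denominator becomes -56; numerator becomes -106 - 6*sqrt(15).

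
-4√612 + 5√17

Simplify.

-19*√17

4√612 = 24*√17; 5√17 = 5*√17
Combine: (-24 + 5)·√17 = -19*√17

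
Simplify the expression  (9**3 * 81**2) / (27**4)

9**3 = 3**6; 81**2 = 3**8; 27**4 = 3**12
Combine exponents: 3**2

3**2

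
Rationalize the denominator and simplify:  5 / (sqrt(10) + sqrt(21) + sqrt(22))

Group as (sqrt(21) + sqrt(22)) + sqrt(10); multiply by (sqrt(21) + sqrt(22)) - sqrt(10), then rationalise the remaining surd.

(-20*sqrt(1155) + 45*sqrt(22) + 55*sqrt(21) + 165*sqrt(10))/759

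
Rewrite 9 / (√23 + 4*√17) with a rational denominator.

(-3*√23 + 12*√17)/83

Multiply numerator and denominator by -√23 + 4*√17.
Denominator becomes 249; numerator becomes -9*√23 + 36*√17.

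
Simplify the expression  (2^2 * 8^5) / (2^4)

2^2 = 2^2; 8^5 = 2^15; 2^4 = 2^4
Combine exponents: 2^13

2^13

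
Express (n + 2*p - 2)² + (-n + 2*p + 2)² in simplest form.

2*n² - 8*n + 8*p² + 8

Only the even-power cross terms survive.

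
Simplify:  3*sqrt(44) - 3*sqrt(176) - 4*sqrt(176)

3*sqrt(44) = 6*sqrt(11); 3*sqrt(176) = 12*sqrt(11); 4*sqrt(176) = 16*sqrt(11)
Combine: (6 - 12 - 16)·sqrt(11) = -22*sqrt(11)

-22*sqrt(11)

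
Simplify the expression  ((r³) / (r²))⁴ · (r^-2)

r²

Inside the bracket: r¹
Raise to the power 4: r⁴
Multiply by (r^-2): add exponents.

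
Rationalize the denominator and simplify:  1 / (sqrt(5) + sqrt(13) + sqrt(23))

(-2*sqrt(1495) - 5*sqrt(23) + 15*sqrt(13) + 31*sqrt(5))/235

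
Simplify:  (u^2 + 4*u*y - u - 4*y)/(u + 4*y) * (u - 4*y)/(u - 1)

u - 4*y

Factor: u^2 + 4*u*y - u - 4*y = (u + 4*y)*(u - 1)
Cancel the common factors (u + 4*y), (u - 1).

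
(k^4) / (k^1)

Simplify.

k^3

Quotient: k^3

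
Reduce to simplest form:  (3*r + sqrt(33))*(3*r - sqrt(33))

Difference of squares with P = 3*r, Q = sqrt(33).

9*r^2 - 33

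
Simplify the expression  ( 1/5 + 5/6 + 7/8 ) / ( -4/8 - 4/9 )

Numerator: 1/5 + 5/6 + 7/8 = 229/120
Denominator: -4/8 - 4/9 = -17/18
Divide: (229/120) · (-18/17) = -687/340

-687/340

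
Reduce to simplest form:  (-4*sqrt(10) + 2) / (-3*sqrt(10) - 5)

(-2*sqrt(10) + 10)/5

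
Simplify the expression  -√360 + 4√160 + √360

16*√10

√360 = 6*√10; 4√160 = 16*√10; √360 = 6*√10
Combine: (-6 + 16 + 6)·√10 = 16*√10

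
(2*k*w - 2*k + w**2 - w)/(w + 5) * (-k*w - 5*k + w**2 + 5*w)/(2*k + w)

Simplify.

-k*w + k + w**2 - w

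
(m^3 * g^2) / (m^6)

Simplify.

Quotient: (m^-3) * g^2

g^2/m^3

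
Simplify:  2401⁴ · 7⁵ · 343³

7^30

2401⁴ = 7^16; 7⁵ = 7^5; 343³ = 7^9
Combine exponents: 7^30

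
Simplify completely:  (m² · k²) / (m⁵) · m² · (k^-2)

Quotient: (m^-3) · k²
Multiply by m² · (k^-2): add exponents.

1/m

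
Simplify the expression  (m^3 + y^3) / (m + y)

m^2 - m*y + y^2

Factor as (a+b)(a^2-ab+b^2) with a=m, b=y.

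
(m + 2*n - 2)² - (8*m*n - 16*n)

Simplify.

Expand the square and combine the (8*m*n - 16*n) term.

(-m + 2*n + 2)²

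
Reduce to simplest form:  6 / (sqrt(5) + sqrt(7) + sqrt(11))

(-12*sqrt(385) + 6*sqrt(11) + 54*sqrt(7) + 78*sqrt(5))/139

Group as (sqrt(5) + sqrt(7)) + sqrt(11); multiply by (sqrt(5) + sqrt(7)) - sqrt(11), then rationalise the remaining surd.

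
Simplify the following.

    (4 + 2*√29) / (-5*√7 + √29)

Multiply numerator and denominator by √29 + 5*√7.
Denominator becomes -146; numerator becomes 4*√29 + 20*√7 + 58 + 10*√203.

(-5*√203 - 29 - 10*√7 - 2*√29)/73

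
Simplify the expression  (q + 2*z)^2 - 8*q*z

Expand the square and combine the 8*q*z term.

(q - 2*z)^2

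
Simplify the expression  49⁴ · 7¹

7^9

49⁴ = 7^8; 7¹ = 7^1
Combine exponents: 7^9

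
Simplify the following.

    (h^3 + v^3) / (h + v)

h^2 - h*v + v^2

Factor as (a+b)(a^2-ab+b^2) with a=v, b=h.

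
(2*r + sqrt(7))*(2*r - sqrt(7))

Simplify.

4*r**2 - 7

Product of conjugates: (P+Q)(P-Q) = P**2 - Q**2.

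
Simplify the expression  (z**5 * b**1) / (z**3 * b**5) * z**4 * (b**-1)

Quotient: z**2 * (b**-4)
Multiply by z**4 * (b**-1): add exponents.

z**6/b**5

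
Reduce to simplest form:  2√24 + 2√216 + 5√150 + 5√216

2√24 = 4*√6; 2√216 = 12*√6; 5√150 = 25*√6; 5√216 = 30*√6
Combine: (4 + 12 + 25 + 30)·√6 = 71*√6

71*√6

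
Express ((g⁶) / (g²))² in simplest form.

Inside the bracket: g⁴
Raise to the power 2: g⁸

g⁸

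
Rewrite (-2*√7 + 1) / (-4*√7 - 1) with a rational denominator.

Multiply numerator and denominator by -1 + 4*√7.
Denominator becomes -111; numerator becomes -57 + 6*√7.

(-2*√7 + 19)/37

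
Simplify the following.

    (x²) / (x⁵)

Quotient: (x^-3)

x^(-3)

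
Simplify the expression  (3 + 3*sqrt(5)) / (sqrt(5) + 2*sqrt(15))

Multiply numerator and denominator by -2*sqrt(15) + sqrt(5).
Denominator becomes -55; numerator becomes -30*sqrt(3) - 6*sqrt(15) + 3*sqrt(5) + 15.

(-15 - 3*sqrt(5) + 6*sqrt(15) + 30*sqrt(3))/55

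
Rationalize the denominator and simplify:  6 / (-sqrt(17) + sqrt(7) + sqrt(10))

(21*sqrt(10) + 30*sqrt(7) + 3*sqrt(1190))/70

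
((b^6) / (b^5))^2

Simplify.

Inside the bracket: b^1
Raise to the power 2: b^2

b^2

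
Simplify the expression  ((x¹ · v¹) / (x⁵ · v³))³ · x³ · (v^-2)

Inside the bracket: (x^-4) · (v^-2)
Raise to the power 3: (x^-12) · (v^-6)
Multiply by x³ · (v^-2): add exponents.

1/(v⁸*x⁹)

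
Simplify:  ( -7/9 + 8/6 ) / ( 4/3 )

5/12

Numerator: -7/9 + 8/6 = 5/9
Denominator: 4/3 = 4/3
Divide: (5/9) · (3/4) = 5/12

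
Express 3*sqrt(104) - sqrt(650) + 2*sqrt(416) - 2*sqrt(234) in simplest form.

3*sqrt(26)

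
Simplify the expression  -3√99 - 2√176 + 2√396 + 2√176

3√99 = 9*√11; 2√176 = 8*√11; 2√396 = 12*√11; 2√176 = 8*√11
Combine: (-9 - 8 + 12 + 8)·√11 = 3*√11

3*√11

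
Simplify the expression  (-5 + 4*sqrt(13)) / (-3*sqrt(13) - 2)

Multiply numerator and denominator by -2 + 3*sqrt(13).
Denominator becomes -113; numerator becomes -23*sqrt(13) + 166.

(-166 + 23*sqrt(13))/113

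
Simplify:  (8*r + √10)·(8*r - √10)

64*r² - 10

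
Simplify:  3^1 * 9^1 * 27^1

3^6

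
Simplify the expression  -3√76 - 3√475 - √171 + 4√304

-8*√19

3√76 = 6*√19; 3√475 = 15*√19; √171 = 3*√19; 4√304 = 16*√19
Combine: (-6 - 15 - 3 + 16)·√19 = -8*√19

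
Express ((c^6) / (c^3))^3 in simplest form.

c^9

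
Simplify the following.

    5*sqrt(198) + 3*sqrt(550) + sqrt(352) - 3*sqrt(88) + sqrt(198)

31*sqrt(22)

5*sqrt(198) = 15*sqrt(22); 3*sqrt(550) = 15*sqrt(22); sqrt(352) = 4*sqrt(22); 3*sqrt(88) = 6*sqrt(22); sqrt(198) = 3*sqrt(22)
Combine: (15 + 15 + 4 - 6 + 3)·sqrt(22) = 31*sqrt(22)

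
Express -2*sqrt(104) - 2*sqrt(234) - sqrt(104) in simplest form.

2*sqrt(104) = 4*sqrt(26); 2*sqrt(234) = 6*sqrt(26); sqrt(104) = 2*sqrt(26)
Combine: (-4 - 6 - 2)·sqrt(26) = -12*sqrt(26)

-12*sqrt(26)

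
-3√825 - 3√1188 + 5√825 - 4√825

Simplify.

3√825 = 15*√33; 3√1188 = 18*√33; 5√825 = 25*√33; 4√825 = 20*√33
Combine: (-15 - 18 + 25 - 20)·√33 = -28*√33

-28*√33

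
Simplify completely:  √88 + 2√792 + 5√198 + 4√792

√88 = 2*√22; 2√792 = 12*√22; 5√198 = 15*√22; 4√792 = 24*√22
Combine: (2 + 12 + 15 + 24)·√22 = 53*√22

53*√22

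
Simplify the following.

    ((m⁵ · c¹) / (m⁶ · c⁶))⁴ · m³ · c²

1/(c^18*m)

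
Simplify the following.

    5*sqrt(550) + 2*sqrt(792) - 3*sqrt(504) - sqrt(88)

-18*sqrt(14) + 35*sqrt(22)

5*sqrt(550) = 25*sqrt(22); 2*sqrt(792) = 12*sqrt(22); 3*sqrt(504) = 18*sqrt(14); sqrt(88) = 2*sqrt(22)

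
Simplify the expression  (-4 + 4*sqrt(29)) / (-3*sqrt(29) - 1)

(-88 + 4*sqrt(29))/65

Multiply numerator and denominator by -1 + 3*sqrt(29).
Denominator becomes -260; numerator becomes -16*sqrt(29) + 352.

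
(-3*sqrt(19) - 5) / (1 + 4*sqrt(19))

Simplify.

Multiply numerator and denominator by -4*sqrt(19) + 1.
Denominator becomes -303; numerator becomes 17*sqrt(19) + 223.

(-223 - 17*sqrt(19))/303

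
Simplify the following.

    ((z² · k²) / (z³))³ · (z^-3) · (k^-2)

k⁴/z⁶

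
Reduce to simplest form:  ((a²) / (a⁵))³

Inside the bracket: (a^-3)
Raise to the power 3: (a^-9)

a^(-9)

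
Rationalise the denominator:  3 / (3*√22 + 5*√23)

(-9*√22 + 15*√23)/377

Multiply numerator and denominator by -3*√22 + 5*√23.
Denominator becomes 377; numerator becomes -9*√22 + 15*√23.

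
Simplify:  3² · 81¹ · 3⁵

3^11

3² = 3^2; 81¹ = 3^4; 3⁵ = 3^5
Combine exponents: 3^11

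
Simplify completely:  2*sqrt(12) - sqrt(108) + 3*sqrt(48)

2*sqrt(12) = 4*sqrt(3); sqrt(108) = 6*sqrt(3); 3*sqrt(48) = 12*sqrt(3)
Combine: (4 - 6 + 12)·sqrt(3) = 10*sqrt(3)

10*sqrt(3)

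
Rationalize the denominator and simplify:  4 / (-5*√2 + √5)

(-20*√2 - 4*√5)/45

Multiply numerator and denominator by √5 + 5*√2.
Denominator becomes -45; numerator becomes 4*√5 + 20*√2.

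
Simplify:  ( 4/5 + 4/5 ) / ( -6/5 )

-4/3

Numerator: 4/5 + 4/5 = 8/5
Denominator: -6/5 = -6/5
Divide: (8/5) · (-5/6) = -4/3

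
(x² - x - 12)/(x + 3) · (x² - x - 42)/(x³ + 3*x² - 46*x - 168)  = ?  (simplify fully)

Factor: x² - x - 12 = (x - 4)·(x + 3);  x² - x - 42 = (x - 7)·(x + 6);  x³ + 3*x² - 46*x - 168 = (x + 4)·(x + 6)·(x - 7)
Cancel the common factors (x + 3), (x + 6), (x - 7).

(x - 4)/(x + 4)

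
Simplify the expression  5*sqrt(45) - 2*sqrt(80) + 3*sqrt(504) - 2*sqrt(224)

7*sqrt(5) + 10*sqrt(14)

5*sqrt(45) = 15*sqrt(5); 2*sqrt(80) = 8*sqrt(5); 3*sqrt(504) = 18*sqrt(14); 2*sqrt(224) = 8*sqrt(14)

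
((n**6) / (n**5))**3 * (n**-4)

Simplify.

1/n

Inside the bracket: n**1
Raise to the power 3: n**3
Multiply by (n**-4): add exponents.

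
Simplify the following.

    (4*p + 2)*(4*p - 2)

Product of conjugates: (P+Q)(P-Q) = P**2 - Q**2.

16*p**2 - 4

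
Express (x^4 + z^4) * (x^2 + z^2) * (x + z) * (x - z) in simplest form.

x^8 - z^8

Telescope via difference of squares: (x+z)(x-z) = x^2 - z^2, then repeat with the next factor.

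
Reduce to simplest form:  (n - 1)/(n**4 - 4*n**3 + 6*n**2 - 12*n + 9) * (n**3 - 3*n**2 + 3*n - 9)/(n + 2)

1/(n + 2)

Factor: n**4 - 4*n**3 + 6*n**2 - 12*n + 9 = (n**2 + 3)*(n - 1)*(n - 3);  n**3 - 3*n**2 + 3*n - 9 = (n**2 + 3)*(n - 3)
Cancel the common factors (n**2 + 3), (n - 1), (n - 3).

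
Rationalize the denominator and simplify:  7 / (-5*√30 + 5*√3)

Multiply numerator and denominator by 5*√3 + 5*√30.
Denominator becomes -675; numerator becomes 35*√3 + 35*√30.

(-7*√30 - 7*√3)/135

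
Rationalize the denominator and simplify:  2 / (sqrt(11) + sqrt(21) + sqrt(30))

Group as (sqrt(11) + sqrt(21)) + sqrt(30); multiply by (sqrt(11) + sqrt(21)) - sqrt(30), then rationalise the remaining surd.

(-3*sqrt(770) + sqrt(30) + 10*sqrt(21) + 20*sqrt(11))/230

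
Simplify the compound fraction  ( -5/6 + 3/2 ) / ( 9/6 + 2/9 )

Numerator: -5/6 + 3/2 = 2/3
Denominator: 9/6 + 2/9 = 31/18
Divide: (2/3) · (18/31) = 12/31

12/31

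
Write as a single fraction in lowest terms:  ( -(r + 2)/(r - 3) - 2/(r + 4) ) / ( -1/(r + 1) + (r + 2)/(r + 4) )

(-r³ - 9*r² - 10*r - 2)/(r³ - r² - 8*r + 6)

Numerator: -(r + 2)/(r - 3) - 2/(r + 4) = (-r² - 8*r - 2)/(r² + r - 12)
Denominator: -1/(r + 1) + (r + 2)/(r + 4) = (r² + 2*r - 2)/(r² + 5*r + 4)
Divide: ((-r² - 8*r - 2)/(r² + r - 12)) · ((r² + 5*r + 4)/(r² + 2*r - 2)) = (-r³ - 9*r² - 10*r - 2)/(r³ - r² - 8*r + 6)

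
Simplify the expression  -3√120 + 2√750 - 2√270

-2*√30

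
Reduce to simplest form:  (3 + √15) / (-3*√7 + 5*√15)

Multiply numerator and denominator by 3*√7 + 5*√15.
Denominator becomes 312; numerator becomes 9*√7 + 3*√105 + 15*√15 + 75.

(3*√7 + √105 + 5*√15 + 25)/104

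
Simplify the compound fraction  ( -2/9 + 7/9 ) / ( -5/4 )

Numerator: -2/9 + 7/9 = 5/9
Denominator: -5/4 = -5/4
Divide: (5/9) · (-4/5) = -4/9

-4/9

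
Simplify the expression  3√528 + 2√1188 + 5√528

3√528 = 12*√33; 2√1188 = 12*√33; 5√528 = 20*√33
Combine: (12 + 12 + 20)·√33 = 44*√33

44*√33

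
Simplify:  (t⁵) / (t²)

Quotient: t³

t³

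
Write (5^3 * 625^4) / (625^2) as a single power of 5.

5^11

5^3 = 5^3; 625^4 = 5^16; 625^2 = 5^8
Combine exponents: 5^11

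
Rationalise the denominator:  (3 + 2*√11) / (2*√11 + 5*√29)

(-44 - 6*√11 + 15*√29 + 10*√319)/681

Multiply numerator and denominator by -5*√29 + 2*√11.
Denominator becomes -681; numerator becomes -10*√319 - 15*√29 + 6*√11 + 44.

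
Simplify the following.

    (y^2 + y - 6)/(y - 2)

Factor: y^2 + y - 6 = (y - 2)*(y + 3)
Cancel the common factor (y - 2).

y + 3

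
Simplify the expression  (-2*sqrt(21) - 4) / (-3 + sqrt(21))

Multiply numerator and denominator by -sqrt(21) - 3.
Denominator becomes -12; numerator becomes 10*sqrt(21) + 54.

(-27 - 5*sqrt(21))/6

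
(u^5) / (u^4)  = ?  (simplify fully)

Quotient: u^1

u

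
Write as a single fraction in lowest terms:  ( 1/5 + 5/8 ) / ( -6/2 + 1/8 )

Numerator: 1/5 + 5/8 = 33/40
Denominator: -6/2 + 1/8 = -23/8
Divide: (33/40) · (-8/23) = -33/115

-33/115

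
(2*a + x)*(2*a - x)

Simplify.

4*a^2 - x^2

Difference of squares with P = 2*a, Q = x.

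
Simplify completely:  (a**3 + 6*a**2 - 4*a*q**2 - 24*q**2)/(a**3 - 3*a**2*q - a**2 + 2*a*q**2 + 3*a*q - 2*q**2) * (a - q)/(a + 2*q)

(a + 6)/(a - 1)

Factor: a**3 + 6*a**2 - 4*a*q**2 - 24*q**2 = (a - 2*q)*(a + 6)*(a + 2*q);  a**3 - 3*a**2*q - a**2 + 2*a*q**2 + 3*a*q - 2*q**2 = (a - 1)*(a - q)*(a - 2*q)
Cancel the common factors (a + 2*q), (a - q), (a - 2*q).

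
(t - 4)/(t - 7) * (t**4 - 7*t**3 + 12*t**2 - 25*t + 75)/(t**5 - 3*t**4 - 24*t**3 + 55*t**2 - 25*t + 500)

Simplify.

(t - 3)/(t**2 - 2*t - 35)

Factor: t**4 - 7*t**3 + 12*t**2 - 25*t + 75 = (t - 5)*(t - 3)*(t**2 + t + 5);  t**5 - 3*t**4 - 24*t**3 + 55*t**2 - 25*t + 500 = (t**2 + t + 5)*(t - 5)*(t + 5)*(t - 4)
Cancel the common factors (t**2 + t + 5), (t - 5), (t - 4).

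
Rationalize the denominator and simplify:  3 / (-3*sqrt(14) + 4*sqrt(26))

(9*sqrt(14) + 12*sqrt(26))/290

Multiply numerator and denominator by 3*sqrt(14) + 4*sqrt(26).
Denominator becomes 290; numerator becomes 9*sqrt(14) + 12*sqrt(26).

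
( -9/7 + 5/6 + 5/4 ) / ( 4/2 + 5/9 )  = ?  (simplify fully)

201/644

Numerator: -9/7 + 5/6 + 5/4 = 67/84
Denominator: 4/2 + 5/9 = 23/9
Divide: (67/84) · (9/23) = 201/644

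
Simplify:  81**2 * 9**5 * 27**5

81**2 = 3**8; 9**5 = 3**10; 27**5 = 3**15
Combine exponents: 3**33

3**33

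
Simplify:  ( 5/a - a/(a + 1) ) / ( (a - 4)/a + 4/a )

Numerator: 5/a - a/(a + 1) = (-a^2 + 5*a + 5)/(a^2 + a)
Denominator: (a - 4)/a + 4/a = 1
Divide: ((-a^2 + 5*a + 5)/(a^2 + a)) · (1) = (-a^2 + 5*a + 5)/(a^2 + a)

(-a^2 + 5*a + 5)/(a^2 + a)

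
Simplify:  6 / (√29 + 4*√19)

Multiply numerator and denominator by -4*√19 + √29.
Denominator becomes -275; numerator becomes -24*√19 + 6*√29.

(-6*√29 + 24*√19)/275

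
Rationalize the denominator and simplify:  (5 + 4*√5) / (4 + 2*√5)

Multiply numerator and denominator by -2*√5 + 4.
Denominator becomes -4; numerator becomes -20 + 6*√5.

(-3*√5 + 10)/2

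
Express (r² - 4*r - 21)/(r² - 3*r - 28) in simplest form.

(r + 3)/(r + 4)

Factor: r² - 4*r - 21 = (r + 3)·(r - 7);  r² - 3*r - 28 = (r + 4)·(r - 7)
Cancel the common factor (r - 7).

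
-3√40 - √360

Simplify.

3√40 = 6*√10; √360 = 6*√10
Combine: (-6 - 6)·√10 = -12*√10

-12*√10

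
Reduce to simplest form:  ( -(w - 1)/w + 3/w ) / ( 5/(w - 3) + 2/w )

(-w^2 + 7*w - 12)/(7*w - 6)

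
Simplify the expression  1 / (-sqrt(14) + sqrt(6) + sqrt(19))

Group as (sqrt(6) + sqrt(19)) - sqrt(14); multiply by (sqrt(6) + sqrt(19)) + sqrt(14), then rationalise the remaining surd.

(-11*sqrt(14) + sqrt(19) + 27*sqrt(6) + 4*sqrt(399))/335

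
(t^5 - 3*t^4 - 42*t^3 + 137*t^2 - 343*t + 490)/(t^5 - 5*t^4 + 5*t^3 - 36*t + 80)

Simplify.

Factor: t^5 - 3*t^4 - 42*t^3 + 137*t^2 - 343*t + 490 = (t^2 - t + 5)*(t - 7)*(t - 2)*(t + 7);  t^5 - 5*t^4 + 5*t^3 - 36*t + 80 = (t + 2)*(t^2 - t + 5)*(t - 2)*(t - 4)
Cancel the common factors (t^2 - t + 5), (t - 2).

(t^2 - 49)/(t^2 - 2*t - 8)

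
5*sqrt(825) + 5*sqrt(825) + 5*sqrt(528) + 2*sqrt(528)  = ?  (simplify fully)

78*sqrt(33)

5*sqrt(825) = 25*sqrt(33); 5*sqrt(825) = 25*sqrt(33); 5*sqrt(528) = 20*sqrt(33); 2*sqrt(528) = 8*sqrt(33)
Combine: (25 + 25 + 20 + 8)·sqrt(33) = 78*sqrt(33)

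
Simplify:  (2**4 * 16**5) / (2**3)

2**4 = 2**4; 16**5 = 2**20; 2**3 = 2**3
Combine exponents: 2**21

2**21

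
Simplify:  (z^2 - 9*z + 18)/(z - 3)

Factor: z^2 - 9*z + 18 = (z - 6)*(z - 3)
Cancel the common factor (z - 3).

z - 6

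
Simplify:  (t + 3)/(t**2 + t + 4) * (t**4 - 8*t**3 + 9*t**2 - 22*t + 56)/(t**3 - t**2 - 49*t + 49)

(t**2 + t - 6)/(t**2 + 6*t - 7)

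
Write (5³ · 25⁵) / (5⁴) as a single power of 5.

5³ = 5^3; 25⁵ = 5^10; 5⁴ = 5^4
Combine exponents: 5^9

5^9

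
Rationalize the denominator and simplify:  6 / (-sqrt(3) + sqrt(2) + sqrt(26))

(-54*sqrt(2) - 8*sqrt(39) + 50*sqrt(3) + 42*sqrt(26))/139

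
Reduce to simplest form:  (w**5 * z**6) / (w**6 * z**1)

z**5/w

Quotient: (w**-1) * z**5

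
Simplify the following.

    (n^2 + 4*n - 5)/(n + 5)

n - 1

Factor: n^2 + 4*n - 5 = (n + 5)*(n - 1)
Cancel the common factor (n + 5).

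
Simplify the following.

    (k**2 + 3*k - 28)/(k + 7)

k - 4

Factor: k**2 + 3*k - 28 = (k + 7)*(k - 4)
Cancel the common factor (k + 7).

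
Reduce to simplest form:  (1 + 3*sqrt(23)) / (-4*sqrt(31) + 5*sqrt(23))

Multiply numerator and denominator by 4*sqrt(31) + 5*sqrt(23).
Denominator becomes 79; numerator becomes 4*sqrt(31) + 5*sqrt(23) + 12*sqrt(713) + 345.

(4*sqrt(31) + 5*sqrt(23) + 12*sqrt(713) + 345)/79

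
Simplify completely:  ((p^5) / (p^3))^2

Inside the bracket: p^2
Raise to the power 2: p^4

p^4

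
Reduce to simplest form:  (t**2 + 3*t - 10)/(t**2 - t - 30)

Factor: t**2 + 3*t - 10 = (t - 2)*(t + 5);  t**2 - t - 30 = (t + 5)*(t - 6)
Cancel the common factor (t + 5).

(t - 2)/(t - 6)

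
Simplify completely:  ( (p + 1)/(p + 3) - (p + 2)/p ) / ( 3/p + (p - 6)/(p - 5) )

Numerator: (p + 1)/(p + 3) - (p + 2)/p = (-4*p - 6)/(p**2 + 3*p)
Denominator: 3/p + (p - 6)/(p - 5) = (p**2 - 3*p - 15)/(p**2 - 5*p)
Divide: ((-4*p - 6)/(p**2 + 3*p)) · ((p**2 - 5*p)/(p**2 - 3*p - 15)) = (-4*p**2 + 14*p + 30)/(p**3 - 24*p - 45)

(-4*p**2 + 14*p + 30)/(p**3 - 24*p - 45)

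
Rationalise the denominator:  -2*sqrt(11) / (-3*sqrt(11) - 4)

Multiply numerator and denominator by -4 + 3*sqrt(11).
Denominator becomes -83; numerator becomes -66 + 8*sqrt(11).

(-8*sqrt(11) + 66)/83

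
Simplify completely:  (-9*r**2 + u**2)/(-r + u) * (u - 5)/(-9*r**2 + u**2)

Factor: -9*r**2 + u**2 = (-3*r + u)*(3*r + u);  -9*r**2 + u**2 = (-3*r + u)*(3*r + u)
Cancel the common factors (-3*r + u), (3*r + u).

(-u + 5)/(r - u)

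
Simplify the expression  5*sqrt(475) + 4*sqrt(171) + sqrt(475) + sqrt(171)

5*sqrt(475) = 25*sqrt(19); 4*sqrt(171) = 12*sqrt(19); sqrt(475) = 5*sqrt(19); sqrt(171) = 3*sqrt(19)
Combine: (25 + 12 + 5 + 3)·sqrt(19) = 45*sqrt(19)

45*sqrt(19)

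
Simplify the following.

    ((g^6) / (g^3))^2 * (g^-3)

Inside the bracket: g^3
Raise to the power 2: g^6
Multiply by (g^-3): add exponents.

g^3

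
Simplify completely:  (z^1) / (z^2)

1/z

Quotient: (z^-1)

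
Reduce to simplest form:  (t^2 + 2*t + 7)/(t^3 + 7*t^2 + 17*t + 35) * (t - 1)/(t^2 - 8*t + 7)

1/(t^2 - 2*t - 35)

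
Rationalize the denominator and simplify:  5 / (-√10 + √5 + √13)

(-20*√10 + 5*√13 + 45*√5 + 25*√26)/98

Group as (√5 + √13) - √10; multiply by (√5 + √13) + √10, then rationalise the remaining surd.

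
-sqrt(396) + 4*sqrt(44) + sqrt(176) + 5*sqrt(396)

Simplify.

36*sqrt(11)

sqrt(396) = 6*sqrt(11); 4*sqrt(44) = 8*sqrt(11); sqrt(176) = 4*sqrt(11); 5*sqrt(396) = 30*sqrt(11)
Combine: (-6 + 8 + 4 + 30)·sqrt(11) = 36*sqrt(11)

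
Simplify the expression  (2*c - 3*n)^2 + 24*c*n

(2*c + 3*n)^2

Expand the square and combine the 24*c*n term.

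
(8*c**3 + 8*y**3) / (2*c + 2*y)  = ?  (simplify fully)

4*c**2 - 4*c*y + 4*y**2

Factor as (a+b)(a**2-ab+b**2) with a=(2*y), b=(2*c).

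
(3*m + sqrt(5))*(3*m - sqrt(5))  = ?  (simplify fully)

9*m**2 - 5

Product of conjugates: (P+Q)(P-Q) = P**2 - Q**2.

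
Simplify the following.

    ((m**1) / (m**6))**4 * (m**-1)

Inside the bracket: (m**-5)
Raise to the power 4: (m**-20)
Multiply by (m**-1): add exponents.

m**(-21)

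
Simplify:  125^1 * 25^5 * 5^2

5^15

125^1 = 5^3; 25^5 = 5^10; 5^2 = 5^2
Combine exponents: 5^15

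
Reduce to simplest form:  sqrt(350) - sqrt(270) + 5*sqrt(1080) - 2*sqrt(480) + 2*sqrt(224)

sqrt(350) = 5*sqrt(14); sqrt(270) = 3*sqrt(30); 5*sqrt(1080) = 30*sqrt(30); 2*sqrt(480) = 8*sqrt(30); 2*sqrt(224) = 8*sqrt(14)

13*sqrt(14) + 19*sqrt(30)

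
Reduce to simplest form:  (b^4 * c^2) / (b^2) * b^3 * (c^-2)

b^5

Quotient: b^2 * c^2
Multiply by b^3 * (c^-2): add exponents.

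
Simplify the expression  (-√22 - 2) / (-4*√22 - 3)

Multiply numerator and denominator by -3 + 4*√22.
Denominator becomes -343; numerator becomes -82 - 5*√22.

(5*√22 + 82)/343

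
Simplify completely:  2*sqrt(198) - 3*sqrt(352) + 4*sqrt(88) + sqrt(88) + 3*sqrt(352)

16*sqrt(22)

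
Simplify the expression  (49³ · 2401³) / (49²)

7^14

49³ = 7^6; 2401³ = 7^12; 49² = 7^4
Combine exponents: 7^14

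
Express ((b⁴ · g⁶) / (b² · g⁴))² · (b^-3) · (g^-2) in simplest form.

b*g²

Inside the bracket: b² · g²
Raise to the power 2: b⁴ · g⁴
Multiply by (b^-3) · (g^-2): add exponents.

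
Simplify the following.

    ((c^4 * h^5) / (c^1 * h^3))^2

Inside the bracket: c^3 * h^2
Raise to the power 2: c^6 * h^4

c^6*h^4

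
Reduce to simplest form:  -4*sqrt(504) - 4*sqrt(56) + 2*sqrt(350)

-22*sqrt(14)

4*sqrt(504) = 24*sqrt(14); 4*sqrt(56) = 8*sqrt(14); 2*sqrt(350) = 10*sqrt(14)
Combine: (-24 - 8 + 10)·sqrt(14) = -22*sqrt(14)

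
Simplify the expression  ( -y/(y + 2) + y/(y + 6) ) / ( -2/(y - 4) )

(2*y**2 - 8*y)/(y**2 + 8*y + 12)

Numerator: -y/(y + 2) + y/(y + 6) = -4*y/(y**2 + 8*y + 12)
Denominator: -2/(y - 4) = -2/(y - 4)
Divide: (-4*y/(y**2 + 8*y + 12)) · (-y/2 + 2) = (2*y**2 - 8*y)/(y**2 + 8*y + 12)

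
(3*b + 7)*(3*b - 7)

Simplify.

(3*b)^2 - (7)^2 = 9*b^2 - 49.

9*b^2 - 49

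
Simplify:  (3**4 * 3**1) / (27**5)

3**(-10)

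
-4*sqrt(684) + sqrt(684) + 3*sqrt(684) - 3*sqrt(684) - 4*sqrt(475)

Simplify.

-38*sqrt(19)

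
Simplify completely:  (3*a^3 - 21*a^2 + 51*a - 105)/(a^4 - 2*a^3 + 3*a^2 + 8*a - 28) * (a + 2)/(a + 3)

Factor: 3*a^3 - 21*a^2 + 51*a - 105 = 3*(a - 5)*(a^2 - 2*a + 7);  a^4 - 2*a^3 + 3*a^2 + 8*a - 28 = (a^2 - 2*a + 7)*(a + 2)*(a - 2)
Cancel the common factors (a^2 - 2*a + 7), (a + 2).

(3*a - 15)/(a^2 + a - 6)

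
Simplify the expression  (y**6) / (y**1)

Quotient: y**5

y**5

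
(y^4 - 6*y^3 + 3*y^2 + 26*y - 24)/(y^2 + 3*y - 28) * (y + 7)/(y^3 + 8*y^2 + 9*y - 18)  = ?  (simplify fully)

(y^2 - y - 6)/(y^2 + 9*y + 18)

Factor: y^4 - 6*y^3 + 3*y^2 + 26*y - 24 = (y - 4)*(y - 1)*(y - 3)*(y + 2);  y^2 + 3*y - 28 = (y - 4)*(y + 7);  y^3 + 8*y^2 + 9*y - 18 = (y + 3)*(y + 6)*(y - 1)
Cancel the common factors (y + 7), (y - 4), (y - 1).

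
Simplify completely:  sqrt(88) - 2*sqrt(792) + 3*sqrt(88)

sqrt(88) = 2*sqrt(22); 2*sqrt(792) = 12*sqrt(22); 3*sqrt(88) = 6*sqrt(22)
Combine: (2 - 12 + 6)·sqrt(22) = -4*sqrt(22)

-4*sqrt(22)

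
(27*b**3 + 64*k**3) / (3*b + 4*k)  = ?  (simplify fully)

9*b**2 - 12*b*k + 16*k**2

Factor as (a+b)(a**2-ab+b**2) with a=(4*k), b=(3*b).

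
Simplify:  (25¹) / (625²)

25¹ = 5^2; 625² = 5^8
Combine exponents: 5^(-6)

5^(-6)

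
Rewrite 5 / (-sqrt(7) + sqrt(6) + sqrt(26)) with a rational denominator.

-135*sqrt(6) - 20*sqrt(273) + 125*sqrt(7) + 65*sqrt(26)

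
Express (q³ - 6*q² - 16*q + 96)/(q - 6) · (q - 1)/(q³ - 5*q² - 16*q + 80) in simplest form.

Factor: q³ - 6*q² - 16*q + 96 = (q - 6)·(q - 4)·(q + 4);  q³ - 5*q² - 16*q + 80 = (q - 5)·(q + 4)·(q - 4)
Cancel the common factors (q - 6), (q + 4), (q - 4).

(q - 1)/(q - 5)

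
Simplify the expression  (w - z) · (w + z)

w² - z²

Telescope via difference of squares: (w+z)(w-z) = w² - z².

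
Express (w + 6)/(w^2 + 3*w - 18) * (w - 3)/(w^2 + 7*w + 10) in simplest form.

Factor: w^2 + 3*w - 18 = (w - 3)*(w + 6);  w^2 + 7*w + 10 = (w + 5)*(w + 2)
Cancel the common factors (w - 3), (w + 6).

1/(w^2 + 7*w + 10)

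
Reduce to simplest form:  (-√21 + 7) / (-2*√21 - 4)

(-9*√21 + 35)/34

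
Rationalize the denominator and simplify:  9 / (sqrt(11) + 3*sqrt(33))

Multiply numerator and denominator by -sqrt(11) + 3*sqrt(33).
Denominator becomes 286; numerator becomes -9*sqrt(11) + 27*sqrt(33).

(-9*sqrt(11) + 27*sqrt(33))/286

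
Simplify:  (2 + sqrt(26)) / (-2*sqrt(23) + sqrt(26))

Multiply numerator and denominator by sqrt(26) + 2*sqrt(23).
Denominator becomes -66; numerator becomes 2*sqrt(26) + 4*sqrt(23) + 26 + 2*sqrt(598).

(-sqrt(598) - 13 - 2*sqrt(23) - sqrt(26))/33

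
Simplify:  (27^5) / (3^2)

27^5 = 3^15; 3^2 = 3^2
Combine exponents: 3^13

3^13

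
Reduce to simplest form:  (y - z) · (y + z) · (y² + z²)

Telescope via difference of squares: (y+z)(y-z) = y² - z², then repeat with the next factor.

y⁴ - z⁴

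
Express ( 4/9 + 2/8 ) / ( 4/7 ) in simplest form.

Numerator: 4/9 + 2/8 = 25/36
Denominator: 4/7 = 4/7
Divide: (25/36) · (7/4) = 175/144

175/144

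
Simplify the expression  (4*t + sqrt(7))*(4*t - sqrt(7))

16*t^2 - 7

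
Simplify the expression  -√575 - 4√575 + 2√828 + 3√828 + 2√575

15*√23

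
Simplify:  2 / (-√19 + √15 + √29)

(-50*√19 + 10*√29 + 66*√15 + 4*√8265)/1115

Group as (√15 + √29) - √19; multiply by (√15 + √29) + √19, then rationalise the remaining surd.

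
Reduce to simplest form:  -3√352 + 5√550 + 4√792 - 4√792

3√352 = 12*√22; 5√550 = 25*√22; 4√792 = 24*√22; 4√792 = 24*√22
Combine: (-12 + 25 + 24 - 24)·√22 = 13*√22

13*√22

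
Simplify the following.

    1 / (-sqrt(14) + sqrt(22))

(sqrt(14) + sqrt(22))/8

Multiply numerator and denominator by sqrt(14) + sqrt(22).
Denominator becomes 8; numerator becomes sqrt(14) + sqrt(22).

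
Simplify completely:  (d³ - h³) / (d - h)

d² + d*h + h²

Factor as (a-b)(a^2+ab+b^2) with a=d, b=h.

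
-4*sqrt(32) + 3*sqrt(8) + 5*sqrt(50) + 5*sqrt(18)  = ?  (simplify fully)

30*sqrt(2)

4*sqrt(32) = 16*sqrt(2); 3*sqrt(8) = 6*sqrt(2); 5*sqrt(50) = 25*sqrt(2); 5*sqrt(18) = 15*sqrt(2)
Combine: (-16 + 6 + 25 + 15)·sqrt(2) = 30*sqrt(2)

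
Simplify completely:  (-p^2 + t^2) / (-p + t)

Factor t^2 - p^2 and cancel (-p + t).

p + t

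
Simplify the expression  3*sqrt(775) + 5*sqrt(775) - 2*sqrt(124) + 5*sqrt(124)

46*sqrt(31)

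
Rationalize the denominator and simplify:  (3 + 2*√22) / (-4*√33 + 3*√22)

(-88*√6 - 132 - 12*√33 - 9*√22)/330

Multiply numerator and denominator by 3*√22 + 4*√33.
Denominator becomes -330; numerator becomes 9*√22 + 12*√33 + 132 + 88*√6.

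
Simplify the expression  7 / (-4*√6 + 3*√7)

Multiply numerator and denominator by 3*√7 + 4*√6.
Denominator becomes -33; numerator becomes 21*√7 + 28*√6.

(-28*√6 - 21*√7)/33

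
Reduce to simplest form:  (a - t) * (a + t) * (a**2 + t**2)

Telescope via difference of squares: (a+t)(a-t) = a**2 - t**2, then repeat with the next factor.

a**4 - t**4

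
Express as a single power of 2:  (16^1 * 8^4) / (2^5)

2^11

16^1 = 2^4; 8^4 = 2^12; 2^5 = 2^5
Combine exponents: 2^11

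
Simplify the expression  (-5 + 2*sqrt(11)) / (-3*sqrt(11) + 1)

(-61 + 13*sqrt(11))/98

Multiply numerator and denominator by 1 + 3*sqrt(11).
Denominator becomes -98; numerator becomes -13*sqrt(11) + 61.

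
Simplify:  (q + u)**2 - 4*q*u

Expanding gives q**2 - 2*q*u + u**2, a perfect square.

(q - u)**2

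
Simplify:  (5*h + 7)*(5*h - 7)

Product of conjugates: (P+Q)(P-Q) = P**2 - Q**2.

25*h**2 - 49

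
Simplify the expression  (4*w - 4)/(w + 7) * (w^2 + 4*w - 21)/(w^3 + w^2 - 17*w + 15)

4/(w + 5)

Factor: 4*w - 4 = 4*(w - 1);  w^2 + 4*w - 21 = (w + 7)*(w - 3);  w^3 + w^2 - 17*w + 15 = (w + 5)*(w - 3)*(w - 1)
Cancel the common factors (w + 7), (w - 3), (w - 1).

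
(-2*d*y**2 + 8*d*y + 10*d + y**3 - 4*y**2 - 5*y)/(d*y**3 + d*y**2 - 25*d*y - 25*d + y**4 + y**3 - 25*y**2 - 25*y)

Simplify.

(-2*d + y)/(d*y + 5*d + y**2 + 5*y)

Factor: -2*d*y**2 + 8*d*y + 10*d + y**3 - 4*y**2 - 5*y = (y + 1)*(-2*d + y)*(y - 5);  d*y**3 + d*y**2 - 25*d*y - 25*d + y**4 + y**3 - 25*y**2 - 25*y = (y + 5)*(d + y)*(y + 1)*(y - 5)
Cancel the common factors (y + 1), (y - 5).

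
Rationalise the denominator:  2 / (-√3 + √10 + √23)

Group as (√10 + √23) - √3; multiply by (√10 + √23) + √3, then rationalise the remaining surd.

(-15*√3 - 5*√23 + 8*√10 + √690)/5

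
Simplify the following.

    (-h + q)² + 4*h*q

(h + q)²

After expansion: h² + 2*h*q + q² — a perfect-square trinomial.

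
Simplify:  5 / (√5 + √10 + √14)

(-100*√7 + 5*√14 + 45*√10 + 95*√5)/199

Group as (√5 + √14) + √10; multiply by (√5 + √14) - √10, then rationalise the remaining surd.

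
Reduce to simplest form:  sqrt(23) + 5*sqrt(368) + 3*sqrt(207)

sqrt(23) = sqrt(23); 5*sqrt(368) = 20*sqrt(23); 3*sqrt(207) = 9*sqrt(23)
Combine: (1 + 20 + 9)·sqrt(23) = 30*sqrt(23)

30*sqrt(23)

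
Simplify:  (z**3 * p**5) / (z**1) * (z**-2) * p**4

p**9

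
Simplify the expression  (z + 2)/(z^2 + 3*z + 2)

1/(z + 1)

Factor: z^2 + 3*z + 2 = (z + 1)*(z + 2)
Cancel the common factor (z + 2).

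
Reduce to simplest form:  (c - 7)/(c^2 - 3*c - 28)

Factor: c^2 - 3*c - 28 = (c + 4)*(c - 7)
Cancel the common factor (c - 7).

1/(c + 4)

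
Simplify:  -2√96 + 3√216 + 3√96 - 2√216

2√96 = 8*√6; 3√216 = 18*√6; 3√96 = 12*√6; 2√216 = 12*√6
Combine: (-8 + 18 + 12 - 12)·√6 = 10*√6

10*√6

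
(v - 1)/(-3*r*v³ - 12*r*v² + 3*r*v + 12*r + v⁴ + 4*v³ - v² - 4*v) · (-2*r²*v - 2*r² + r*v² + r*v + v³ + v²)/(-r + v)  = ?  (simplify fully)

Factor: -3*r*v³ - 12*r*v² + 3*r*v + 12*r + v⁴ + 4*v³ - v² - 4*v = (v - 1)·(v + 4)·(v + 1)·(-3*r + v);  -2*r²*v - 2*r² + r*v² + r*v + v³ + v² = (2*r + v)·(-r + v)·(v + 1)
Cancel the common factors (-r + v), (v - 1), (v + 1).

(-2*r - v)/(3*r*v + 12*r - v² - 4*v)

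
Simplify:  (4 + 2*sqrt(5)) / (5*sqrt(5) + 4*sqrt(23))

(-50 - 20*sqrt(5) + 16*sqrt(23) + 8*sqrt(115))/243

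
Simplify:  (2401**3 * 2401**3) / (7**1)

7**23

2401**3 = 7**12; 2401**3 = 7**12; 7**1 = 7**1
Combine exponents: 7**23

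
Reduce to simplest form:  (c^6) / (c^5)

c

Quotient: c^1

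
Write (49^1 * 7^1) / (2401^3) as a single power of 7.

49^1 = 7^2; 7^1 = 7^1; 2401^3 = 7^12
Combine exponents: 7^(-9)

7^(-9)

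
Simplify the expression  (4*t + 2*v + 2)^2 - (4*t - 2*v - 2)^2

32*t*(v + 1)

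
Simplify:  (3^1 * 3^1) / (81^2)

3^1 = 3^1; 3^1 = 3^1; 81^2 = 3^8
Combine exponents: 3^(-6)

3^(-6)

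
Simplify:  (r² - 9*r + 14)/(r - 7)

r - 2

Factor: r² - 9*r + 14 = (r - 7)·(r - 2)
Cancel the common factor (r - 7).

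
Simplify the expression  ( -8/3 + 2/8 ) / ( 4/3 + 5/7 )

Numerator: -8/3 + 2/8 = -29/12
Denominator: 4/3 + 5/7 = 43/21
Divide: (-29/12) · (21/43) = -203/172

-203/172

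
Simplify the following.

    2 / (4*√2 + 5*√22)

Multiply numerator and denominator by -5*√22 + 4*√2.
Denominator becomes -518; numerator becomes -10*√22 + 8*√2.

(-4*√2 + 5*√22)/259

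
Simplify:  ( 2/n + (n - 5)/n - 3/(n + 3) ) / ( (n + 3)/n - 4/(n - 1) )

(n^3 - 4*n^2 - 6*n + 9)/(n^3 + n^2 - 9*n - 9)

Numerator: 2/n + (n - 5)/n - 3/(n + 3) = (n^2 - 3*n - 9)/(n^2 + 3*n)
Denominator: (n + 3)/n - 4/(n - 1) = (n^2 - 2*n - 3)/(n^2 - n)
Divide: ((n^2 - 3*n - 9)/(n^2 + 3*n)) · ((n^2 - n)/(n^2 - 2*n - 3)) = (n^3 - 4*n^2 - 6*n + 9)/(n^3 + n^2 - 9*n - 9)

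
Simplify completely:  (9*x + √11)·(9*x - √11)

Product of conjugates: (P+Q)(P-Q) = P^2 - Q^2.

81*x² - 11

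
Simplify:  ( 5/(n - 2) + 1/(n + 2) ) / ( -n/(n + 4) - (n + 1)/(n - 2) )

Numerator: 5/(n - 2) + 1/(n + 2) = (6*n + 8)/(n^2 - 4)
Denominator: -n/(n + 4) - (n + 1)/(n - 2) = (-2*n^2 - 3*n - 4)/(n^2 + 2*n - 8)
Divide: ((6*n + 8)/(n^2 - 4)) · ((n^2 + 2*n - 8)/(-2*n^2 - 3*n - 4)) = (-6*n^2 - 32*n - 32)/(2*n^3 + 7*n^2 + 10*n + 8)

(-6*n^2 - 32*n - 32)/(2*n^3 + 7*n^2 + 10*n + 8)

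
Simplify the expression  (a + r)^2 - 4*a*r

(a - r)^2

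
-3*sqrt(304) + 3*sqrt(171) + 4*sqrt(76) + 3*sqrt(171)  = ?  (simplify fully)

3*sqrt(304) = 12*sqrt(19); 3*sqrt(171) = 9*sqrt(19); 4*sqrt(76) = 8*sqrt(19); 3*sqrt(171) = 9*sqrt(19)
Combine: (-12 + 9 + 8 + 9)·sqrt(19) = 14*sqrt(19)

14*sqrt(19)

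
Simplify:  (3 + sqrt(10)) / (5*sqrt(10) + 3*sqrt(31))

Multiply numerator and denominator by -3*sqrt(31) + 5*sqrt(10).
Denominator becomes -29; numerator becomes -3*sqrt(310) - 9*sqrt(31) + 15*sqrt(10) + 50.

(-50 - 15*sqrt(10) + 9*sqrt(31) + 3*sqrt(310))/29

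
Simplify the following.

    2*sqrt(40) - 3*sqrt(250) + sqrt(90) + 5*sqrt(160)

12*sqrt(10)

2*sqrt(40) = 4*sqrt(10); 3*sqrt(250) = 15*sqrt(10); sqrt(90) = 3*sqrt(10); 5*sqrt(160) = 20*sqrt(10)
Combine: (4 - 15 + 3 + 20)·sqrt(10) = 12*sqrt(10)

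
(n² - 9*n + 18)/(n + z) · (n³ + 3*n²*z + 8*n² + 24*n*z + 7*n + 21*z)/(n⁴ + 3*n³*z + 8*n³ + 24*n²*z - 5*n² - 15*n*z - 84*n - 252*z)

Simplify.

Factor: n² - 9*n + 18 = (n - 6)·(n - 3);  n³ + 3*n²*z + 8*n² + 24*n*z + 7*n + 21*z = (n + 1)·(n + 7)·(n + 3*z);  n⁴ + 3*n³*z + 8*n³ + 24*n²*z - 5*n² - 15*n*z - 84*n - 252*z = (n + 7)·(n + 4)·(n + 3*z)·(n - 3)
Cancel the common factors (n - 3), (n + 7), (n + 3*z).

(n² - 5*n - 6)/(n² + n*z + 4*n + 4*z)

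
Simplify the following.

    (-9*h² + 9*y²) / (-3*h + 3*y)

3*h + 3*y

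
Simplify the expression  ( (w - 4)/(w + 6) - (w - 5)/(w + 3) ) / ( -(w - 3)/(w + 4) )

(2*w**2 - 10*w - 72)/(w**3 + 6*w**2 - 9*w - 54)

Numerator: (w - 4)/(w + 6) - (w - 5)/(w + 3) = (-2*w + 18)/(w**2 + 9*w + 18)
Denominator: -(w - 3)/(w + 4) = (-w + 3)/(w + 4)
Divide: ((-2*w + 18)/(w**2 + 9*w + 18)) · ((w + 4)/(-w + 3)) = (2*w**2 - 10*w - 72)/(w**3 + 6*w**2 - 9*w - 54)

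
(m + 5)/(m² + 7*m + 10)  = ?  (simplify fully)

1/(m + 2)

Factor: m² + 7*m + 10 = (m + 5)·(m + 2)
Cancel the common factor (m + 5).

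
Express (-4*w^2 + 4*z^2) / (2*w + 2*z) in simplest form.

Difference of squares: factor out (2*w + 2*z).

-2*w + 2*z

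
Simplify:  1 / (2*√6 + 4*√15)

Multiply numerator and denominator by -2*√6 + 4*√15.
Denominator becomes 216; numerator becomes -2*√6 + 4*√15.

(-√6 + 2*√15)/108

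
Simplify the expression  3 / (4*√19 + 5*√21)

(-12*√19 + 15*√21)/221

Multiply numerator and denominator by -5*√21 + 4*√19.
Denominator becomes -221; numerator becomes -15*√21 + 12*√19.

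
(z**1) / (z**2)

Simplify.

Quotient: (z**-1)

1/z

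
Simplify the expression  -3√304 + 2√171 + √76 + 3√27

3√304 = 12*√19; 2√171 = 6*√19; √76 = 2*√19; 3√27 = 9*√3

-4*√19 + 9*√3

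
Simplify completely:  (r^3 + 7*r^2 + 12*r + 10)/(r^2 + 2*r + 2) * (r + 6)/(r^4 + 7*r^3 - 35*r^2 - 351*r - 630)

1/(r^2 - 4*r - 21)

Factor: r^3 + 7*r^2 + 12*r + 10 = (r^2 + 2*r + 2)*(r + 5);  r^4 + 7*r^3 - 35*r^2 - 351*r - 630 = (r - 7)*(r + 3)*(r + 5)*(r + 6)
Cancel the common factors (r^2 + 2*r + 2), (r + 5), (r + 6).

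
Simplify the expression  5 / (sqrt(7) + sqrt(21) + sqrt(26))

(-35*sqrt(78) + 5*sqrt(26) + 30*sqrt(21) + 100*sqrt(7))/292

Group as (sqrt(7) + sqrt(26)) + sqrt(21); multiply by (sqrt(7) + sqrt(26)) - sqrt(21), then rationalise the remaining surd.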